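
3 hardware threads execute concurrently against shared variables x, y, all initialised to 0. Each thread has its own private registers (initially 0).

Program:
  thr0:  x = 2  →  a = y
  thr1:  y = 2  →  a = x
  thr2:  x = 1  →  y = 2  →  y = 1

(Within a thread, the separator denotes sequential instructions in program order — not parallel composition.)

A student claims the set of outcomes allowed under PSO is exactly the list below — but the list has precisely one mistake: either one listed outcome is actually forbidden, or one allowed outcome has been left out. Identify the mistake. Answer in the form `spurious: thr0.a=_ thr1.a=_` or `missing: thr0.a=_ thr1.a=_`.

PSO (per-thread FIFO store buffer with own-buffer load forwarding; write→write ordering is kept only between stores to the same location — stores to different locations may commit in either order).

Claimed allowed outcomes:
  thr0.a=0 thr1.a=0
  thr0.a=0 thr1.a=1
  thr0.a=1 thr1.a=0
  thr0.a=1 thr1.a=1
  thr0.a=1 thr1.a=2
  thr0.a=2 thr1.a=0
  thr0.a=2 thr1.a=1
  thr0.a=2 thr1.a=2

missing: thr0.a=0 thr1.a=2

outcome vector order: (thr0.a,thr1.a)
PSO (9): <0 0>, <0 1>, <0 2>, <1 0>, <1 1>, <1 2>, <2 0>, <2 1>, <2 2>
PSO∖claimed = {<0 2>}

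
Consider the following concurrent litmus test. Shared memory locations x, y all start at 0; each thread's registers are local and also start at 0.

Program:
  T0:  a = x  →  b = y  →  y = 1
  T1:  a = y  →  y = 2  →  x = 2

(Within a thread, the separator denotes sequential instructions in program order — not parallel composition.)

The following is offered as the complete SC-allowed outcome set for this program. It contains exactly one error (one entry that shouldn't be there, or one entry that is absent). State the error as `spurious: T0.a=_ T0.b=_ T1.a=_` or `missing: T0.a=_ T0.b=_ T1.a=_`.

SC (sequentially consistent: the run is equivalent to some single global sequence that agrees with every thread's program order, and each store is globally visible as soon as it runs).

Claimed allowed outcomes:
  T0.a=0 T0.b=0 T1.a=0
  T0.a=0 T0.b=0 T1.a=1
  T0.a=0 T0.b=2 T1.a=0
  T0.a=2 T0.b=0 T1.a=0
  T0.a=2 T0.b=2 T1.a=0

outcome vector order: (T0.a,T0.b,T1.a)
under SC → 0/0/0; 0/0/1; 0/2/0; 2/2/0
claimed∖SC = {2/0/0}

spurious: T0.a=2 T0.b=0 T1.a=0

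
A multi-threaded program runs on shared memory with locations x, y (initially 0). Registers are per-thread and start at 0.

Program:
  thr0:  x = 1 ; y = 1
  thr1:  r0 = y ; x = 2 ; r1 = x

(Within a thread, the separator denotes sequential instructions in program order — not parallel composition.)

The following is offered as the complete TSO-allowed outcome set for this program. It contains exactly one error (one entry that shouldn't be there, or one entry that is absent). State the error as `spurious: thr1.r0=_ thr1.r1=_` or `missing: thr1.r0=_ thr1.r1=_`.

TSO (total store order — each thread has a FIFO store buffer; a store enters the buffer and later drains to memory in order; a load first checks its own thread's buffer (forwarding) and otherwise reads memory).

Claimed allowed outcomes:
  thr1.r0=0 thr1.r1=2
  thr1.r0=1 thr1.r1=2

missing: thr1.r0=0 thr1.r1=1

outcome vector order: (thr1.r0,thr1.r1)
TSO: 3 outcomes — {0/1, 0/2, 1/2}
TSO∖claimed = {0/1}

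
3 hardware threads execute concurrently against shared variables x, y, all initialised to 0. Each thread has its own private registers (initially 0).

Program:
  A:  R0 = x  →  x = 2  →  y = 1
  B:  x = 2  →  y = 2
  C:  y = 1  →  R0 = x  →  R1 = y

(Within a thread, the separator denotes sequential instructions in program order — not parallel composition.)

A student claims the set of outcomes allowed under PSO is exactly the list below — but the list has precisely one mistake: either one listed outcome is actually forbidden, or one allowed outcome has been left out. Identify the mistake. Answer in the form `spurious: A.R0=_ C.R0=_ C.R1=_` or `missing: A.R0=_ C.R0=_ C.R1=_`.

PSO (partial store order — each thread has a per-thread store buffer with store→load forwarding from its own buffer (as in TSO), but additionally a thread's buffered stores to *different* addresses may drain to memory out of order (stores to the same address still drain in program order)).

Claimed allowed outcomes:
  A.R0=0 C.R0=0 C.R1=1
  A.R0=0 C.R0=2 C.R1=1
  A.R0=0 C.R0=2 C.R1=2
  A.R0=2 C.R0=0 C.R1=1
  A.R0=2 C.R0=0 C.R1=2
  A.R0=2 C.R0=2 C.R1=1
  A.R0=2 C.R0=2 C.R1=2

missing: A.R0=0 C.R0=0 C.R1=2

outcome vector order: (A.R0,C.R0,C.R1)
PSO: 8 outcomes — {001; 002; 021; 022; 201; 202; 221; 222}
PSO∖claimed = {002}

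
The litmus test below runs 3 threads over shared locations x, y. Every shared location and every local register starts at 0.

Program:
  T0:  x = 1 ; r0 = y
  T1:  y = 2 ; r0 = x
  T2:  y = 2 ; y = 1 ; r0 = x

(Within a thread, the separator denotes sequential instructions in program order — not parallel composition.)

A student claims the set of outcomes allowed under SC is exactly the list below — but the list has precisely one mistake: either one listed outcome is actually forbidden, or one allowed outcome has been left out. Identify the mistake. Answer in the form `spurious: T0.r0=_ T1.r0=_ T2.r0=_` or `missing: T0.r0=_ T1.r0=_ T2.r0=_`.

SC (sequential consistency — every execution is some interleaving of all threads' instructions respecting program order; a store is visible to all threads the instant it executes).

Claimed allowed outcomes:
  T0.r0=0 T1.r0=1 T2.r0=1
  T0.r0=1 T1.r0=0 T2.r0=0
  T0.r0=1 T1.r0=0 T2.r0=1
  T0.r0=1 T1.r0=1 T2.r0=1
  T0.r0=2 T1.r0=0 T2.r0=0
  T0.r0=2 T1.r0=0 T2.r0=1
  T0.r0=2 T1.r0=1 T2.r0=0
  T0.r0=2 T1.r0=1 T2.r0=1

missing: T0.r0=1 T1.r0=1 T2.r0=0

outcome vector order: (T0.r0,T1.r0,T2.r0)
SC: 9 outcomes — {0/1/1 1/0/0 1/0/1 1/1/0 1/1/1 2/0/0 2/0/1 2/1/0 2/1/1}
SC∖claimed = {1/1/0}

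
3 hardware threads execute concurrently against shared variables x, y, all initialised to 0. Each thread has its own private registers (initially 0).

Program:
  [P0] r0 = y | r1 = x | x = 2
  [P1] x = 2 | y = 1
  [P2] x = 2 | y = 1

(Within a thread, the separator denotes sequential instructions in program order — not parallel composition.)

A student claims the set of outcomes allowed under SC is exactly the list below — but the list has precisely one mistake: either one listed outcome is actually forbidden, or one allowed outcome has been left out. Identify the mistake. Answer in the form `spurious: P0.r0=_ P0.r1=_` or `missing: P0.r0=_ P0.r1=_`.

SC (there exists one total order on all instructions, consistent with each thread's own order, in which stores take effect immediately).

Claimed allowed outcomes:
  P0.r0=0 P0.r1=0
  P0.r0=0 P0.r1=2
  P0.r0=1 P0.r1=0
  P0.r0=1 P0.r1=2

outcome vector order: (P0.r0,P0.r1)
[SC] allowed = {0/0; 0/2; 1/2}
claimed∖SC = {1/0}

spurious: P0.r0=1 P0.r1=0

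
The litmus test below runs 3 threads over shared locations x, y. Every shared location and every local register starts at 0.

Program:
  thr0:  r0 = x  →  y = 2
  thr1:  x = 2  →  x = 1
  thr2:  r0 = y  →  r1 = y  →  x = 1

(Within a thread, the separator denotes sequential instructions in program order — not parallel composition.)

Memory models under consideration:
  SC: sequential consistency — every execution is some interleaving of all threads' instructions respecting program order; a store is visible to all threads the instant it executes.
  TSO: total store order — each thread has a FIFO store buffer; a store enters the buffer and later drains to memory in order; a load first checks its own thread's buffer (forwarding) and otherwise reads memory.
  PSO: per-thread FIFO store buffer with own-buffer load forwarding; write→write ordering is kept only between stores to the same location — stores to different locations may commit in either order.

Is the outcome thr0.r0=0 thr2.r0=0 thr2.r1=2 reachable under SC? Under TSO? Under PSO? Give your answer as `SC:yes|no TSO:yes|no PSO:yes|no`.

outcome vector order: (thr0.r0,thr2.r0,thr2.r1)
[SC] allowed = {0/0/0 0/0/2 0/2/2 1/0/0 1/0/2 1/2/2 2/0/0 2/0/2 2/2/2}
[TSO] allowed = {0/0/0 0/0/2 0/2/2 1/0/0 1/0/2 1/2/2 2/0/0 2/0/2 2/2/2}
[PSO] allowed = {0/0/0 0/0/2 0/2/2 1/0/0 1/0/2 1/2/2 2/0/0 2/0/2 2/2/2}
target 0/0/2 ∈ {SC,TSO,PSO}

SC:yes TSO:yes PSO:yes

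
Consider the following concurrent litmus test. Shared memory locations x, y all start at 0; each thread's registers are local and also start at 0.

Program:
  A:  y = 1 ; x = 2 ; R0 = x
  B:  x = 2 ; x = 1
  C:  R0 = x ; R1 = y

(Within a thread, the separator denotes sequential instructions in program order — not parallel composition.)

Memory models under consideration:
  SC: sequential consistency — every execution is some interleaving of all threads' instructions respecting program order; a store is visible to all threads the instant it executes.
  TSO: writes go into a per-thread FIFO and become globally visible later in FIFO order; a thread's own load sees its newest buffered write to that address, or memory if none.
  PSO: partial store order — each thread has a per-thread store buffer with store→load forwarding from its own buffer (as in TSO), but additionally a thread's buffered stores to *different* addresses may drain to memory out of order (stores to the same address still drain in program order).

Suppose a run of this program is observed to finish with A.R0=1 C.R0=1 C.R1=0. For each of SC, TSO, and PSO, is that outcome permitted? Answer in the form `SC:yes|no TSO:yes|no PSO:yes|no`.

outcome vector order: (A.R0,C.R0,C.R1)
[SC] allowed = {(1,0,0) (1,0,1) (1,1,1) (1,2,0) (1,2,1) (2,0,0) (2,0,1) (2,1,0) (2,1,1) (2,2,0) (2,2,1)}
[TSO] allowed = {(1,0,0) (1,0,1) (1,1,1) (1,2,0) (1,2,1) (2,0,0) (2,0,1) (2,1,0) (2,1,1) (2,2,0) (2,2,1)}
[PSO] allowed = {(1,0,0) (1,0,1) (1,1,0) (1,1,1) (1,2,0) (1,2,1) (2,0,0) (2,0,1) (2,1,0) (2,1,1) (2,2,0) (2,2,1)}
target (1,1,0) ∈ {PSO}

SC:no TSO:no PSO:yes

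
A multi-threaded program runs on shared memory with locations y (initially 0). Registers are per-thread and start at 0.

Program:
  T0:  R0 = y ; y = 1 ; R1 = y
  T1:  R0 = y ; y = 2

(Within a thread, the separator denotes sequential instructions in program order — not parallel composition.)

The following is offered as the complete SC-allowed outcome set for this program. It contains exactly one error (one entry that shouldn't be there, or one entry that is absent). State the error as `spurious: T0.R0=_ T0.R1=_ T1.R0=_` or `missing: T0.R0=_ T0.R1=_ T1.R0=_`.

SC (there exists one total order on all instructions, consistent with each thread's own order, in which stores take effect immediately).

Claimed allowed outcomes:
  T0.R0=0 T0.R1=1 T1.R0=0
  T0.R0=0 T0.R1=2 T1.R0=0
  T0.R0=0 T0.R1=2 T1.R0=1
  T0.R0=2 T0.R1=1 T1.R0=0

outcome vector order: (T0.R0,T0.R1,T1.R0)
[SC] allowed = {0/1/0, 0/1/1, 0/2/0, 0/2/1, 2/1/0}
SC∖claimed = {0/1/1}

missing: T0.R0=0 T0.R1=1 T1.R0=1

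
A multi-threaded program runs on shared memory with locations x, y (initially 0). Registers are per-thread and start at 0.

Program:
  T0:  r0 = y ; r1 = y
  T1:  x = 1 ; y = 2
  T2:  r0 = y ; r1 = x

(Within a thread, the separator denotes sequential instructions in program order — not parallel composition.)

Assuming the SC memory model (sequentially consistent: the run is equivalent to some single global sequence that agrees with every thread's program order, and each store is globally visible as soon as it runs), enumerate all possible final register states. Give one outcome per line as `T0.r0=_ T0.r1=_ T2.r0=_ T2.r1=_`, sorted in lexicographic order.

T0.r0=0 T0.r1=0 T2.r0=0 T2.r1=0
T0.r0=0 T0.r1=0 T2.r0=0 T2.r1=1
T0.r0=0 T0.r1=0 T2.r0=2 T2.r1=1
T0.r0=0 T0.r1=2 T2.r0=0 T2.r1=0
T0.r0=0 T0.r1=2 T2.r0=0 T2.r1=1
T0.r0=0 T0.r1=2 T2.r0=2 T2.r1=1
T0.r0=2 T0.r1=2 T2.r0=0 T2.r1=0
T0.r0=2 T0.r1=2 T2.r0=0 T2.r1=1
T0.r0=2 T0.r1=2 T2.r0=2 T2.r1=1

outcome vector order: (T0.r0,T0.r1,T2.r0,T2.r1)
|SC outcomes| = 9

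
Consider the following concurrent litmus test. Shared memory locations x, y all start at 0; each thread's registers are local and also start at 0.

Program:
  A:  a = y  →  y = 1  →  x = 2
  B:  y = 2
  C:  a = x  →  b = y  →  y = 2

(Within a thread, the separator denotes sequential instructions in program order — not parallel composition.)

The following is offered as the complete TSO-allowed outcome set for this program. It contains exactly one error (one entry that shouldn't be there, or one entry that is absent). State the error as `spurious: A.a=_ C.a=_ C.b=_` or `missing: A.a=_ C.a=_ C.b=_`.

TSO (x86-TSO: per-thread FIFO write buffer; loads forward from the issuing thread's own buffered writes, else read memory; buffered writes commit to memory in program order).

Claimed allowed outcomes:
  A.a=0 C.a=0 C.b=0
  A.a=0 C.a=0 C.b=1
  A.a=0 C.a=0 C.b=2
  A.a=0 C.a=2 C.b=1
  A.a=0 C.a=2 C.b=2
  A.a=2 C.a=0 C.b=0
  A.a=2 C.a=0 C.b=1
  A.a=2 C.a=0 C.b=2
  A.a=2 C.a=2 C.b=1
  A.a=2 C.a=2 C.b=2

outcome vector order: (A.a,C.a,C.b)
[TSO] allowed = {000; 001; 002; 021; 022; 200; 201; 202; 221}
claimed∖TSO = {222}

spurious: A.a=2 C.a=2 C.b=2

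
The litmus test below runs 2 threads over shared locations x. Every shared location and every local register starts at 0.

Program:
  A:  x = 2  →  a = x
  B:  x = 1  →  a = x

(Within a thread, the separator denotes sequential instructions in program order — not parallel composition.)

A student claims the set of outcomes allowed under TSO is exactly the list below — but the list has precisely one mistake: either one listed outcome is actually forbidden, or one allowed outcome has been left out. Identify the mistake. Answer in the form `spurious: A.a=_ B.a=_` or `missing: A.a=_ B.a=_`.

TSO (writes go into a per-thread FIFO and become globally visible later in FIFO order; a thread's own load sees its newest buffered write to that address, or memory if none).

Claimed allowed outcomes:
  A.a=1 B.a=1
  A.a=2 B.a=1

missing: A.a=2 B.a=2

outcome vector order: (A.a,B.a)
TSO: 3 outcomes — {<1 1> <2 1> <2 2>}
TSO∖claimed = {<2 2>}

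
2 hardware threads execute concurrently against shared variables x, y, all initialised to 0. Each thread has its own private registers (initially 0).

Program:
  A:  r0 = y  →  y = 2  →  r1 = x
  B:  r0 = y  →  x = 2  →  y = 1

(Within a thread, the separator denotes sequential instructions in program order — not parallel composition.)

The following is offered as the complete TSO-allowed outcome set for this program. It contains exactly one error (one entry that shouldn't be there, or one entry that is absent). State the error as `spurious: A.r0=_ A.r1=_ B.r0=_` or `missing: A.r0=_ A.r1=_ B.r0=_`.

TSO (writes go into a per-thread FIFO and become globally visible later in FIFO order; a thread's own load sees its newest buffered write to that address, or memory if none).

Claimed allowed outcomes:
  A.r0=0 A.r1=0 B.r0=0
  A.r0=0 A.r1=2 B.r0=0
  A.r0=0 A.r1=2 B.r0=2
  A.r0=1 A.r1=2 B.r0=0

outcome vector order: (A.r0,A.r1,B.r0)
under TSO → (0,0,0) (0,0,2) (0,2,0) (0,2,2) (1,2,0)
TSO∖claimed = {(0,0,2)}

missing: A.r0=0 A.r1=0 B.r0=2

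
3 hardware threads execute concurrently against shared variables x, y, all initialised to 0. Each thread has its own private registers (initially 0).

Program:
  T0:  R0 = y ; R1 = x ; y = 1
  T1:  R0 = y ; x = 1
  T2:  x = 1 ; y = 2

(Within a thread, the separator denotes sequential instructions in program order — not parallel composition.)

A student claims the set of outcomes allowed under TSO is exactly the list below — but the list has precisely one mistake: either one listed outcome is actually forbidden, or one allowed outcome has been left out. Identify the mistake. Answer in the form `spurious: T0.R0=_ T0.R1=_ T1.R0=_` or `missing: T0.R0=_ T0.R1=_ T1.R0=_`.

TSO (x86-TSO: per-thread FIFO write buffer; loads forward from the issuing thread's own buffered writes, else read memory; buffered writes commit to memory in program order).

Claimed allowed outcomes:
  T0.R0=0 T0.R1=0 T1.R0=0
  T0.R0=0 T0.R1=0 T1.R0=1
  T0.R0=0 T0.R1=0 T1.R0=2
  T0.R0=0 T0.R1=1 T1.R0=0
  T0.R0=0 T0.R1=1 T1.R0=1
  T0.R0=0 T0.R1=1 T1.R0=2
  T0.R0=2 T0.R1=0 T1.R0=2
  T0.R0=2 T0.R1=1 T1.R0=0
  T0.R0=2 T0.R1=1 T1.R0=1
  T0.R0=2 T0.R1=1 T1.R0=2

outcome vector order: (T0.R0,T0.R1,T1.R0)
[TSO] allowed = {000, 001, 002, 010, 011, 012, 210, 211, 212}
claimed∖TSO = {202}

spurious: T0.R0=2 T0.R1=0 T1.R0=2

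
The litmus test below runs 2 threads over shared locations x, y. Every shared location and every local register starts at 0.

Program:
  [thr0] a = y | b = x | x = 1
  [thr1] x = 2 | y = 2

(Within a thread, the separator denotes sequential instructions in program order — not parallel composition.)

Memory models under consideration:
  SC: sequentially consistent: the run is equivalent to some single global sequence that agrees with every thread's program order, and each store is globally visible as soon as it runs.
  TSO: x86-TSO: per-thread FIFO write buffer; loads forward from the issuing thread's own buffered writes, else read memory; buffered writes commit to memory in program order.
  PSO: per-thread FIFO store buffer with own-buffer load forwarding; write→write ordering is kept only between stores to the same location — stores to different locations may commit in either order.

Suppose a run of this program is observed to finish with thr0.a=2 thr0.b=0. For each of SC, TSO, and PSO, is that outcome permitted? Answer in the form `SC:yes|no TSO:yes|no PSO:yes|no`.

SC:no TSO:no PSO:yes

outcome vector order: (thr0.a,thr0.b)
SC (3): <0 0>; <0 2>; <2 2>
TSO (3): <0 0>; <0 2>; <2 2>
PSO (4): <0 0>; <0 2>; <2 0>; <2 2>
target <2 0> ∈ {PSO}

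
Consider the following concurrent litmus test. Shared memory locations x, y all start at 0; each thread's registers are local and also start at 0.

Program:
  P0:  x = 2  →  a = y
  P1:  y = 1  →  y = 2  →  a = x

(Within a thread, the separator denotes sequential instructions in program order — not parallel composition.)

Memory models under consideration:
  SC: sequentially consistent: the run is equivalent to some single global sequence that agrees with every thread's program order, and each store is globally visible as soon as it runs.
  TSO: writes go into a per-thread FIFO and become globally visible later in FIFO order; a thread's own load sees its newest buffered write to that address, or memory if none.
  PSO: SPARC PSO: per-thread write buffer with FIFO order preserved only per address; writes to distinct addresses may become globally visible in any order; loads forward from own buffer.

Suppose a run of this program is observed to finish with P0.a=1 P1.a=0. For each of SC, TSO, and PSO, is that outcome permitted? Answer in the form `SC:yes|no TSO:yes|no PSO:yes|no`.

SC:no TSO:yes PSO:yes

outcome vector order: (P0.a,P1.a)
[SC] allowed = {02 12 20 22}
[TSO] allowed = {00 02 10 12 20 22}
[PSO] allowed = {00 02 10 12 20 22}
target 10 ∈ {TSO,PSO}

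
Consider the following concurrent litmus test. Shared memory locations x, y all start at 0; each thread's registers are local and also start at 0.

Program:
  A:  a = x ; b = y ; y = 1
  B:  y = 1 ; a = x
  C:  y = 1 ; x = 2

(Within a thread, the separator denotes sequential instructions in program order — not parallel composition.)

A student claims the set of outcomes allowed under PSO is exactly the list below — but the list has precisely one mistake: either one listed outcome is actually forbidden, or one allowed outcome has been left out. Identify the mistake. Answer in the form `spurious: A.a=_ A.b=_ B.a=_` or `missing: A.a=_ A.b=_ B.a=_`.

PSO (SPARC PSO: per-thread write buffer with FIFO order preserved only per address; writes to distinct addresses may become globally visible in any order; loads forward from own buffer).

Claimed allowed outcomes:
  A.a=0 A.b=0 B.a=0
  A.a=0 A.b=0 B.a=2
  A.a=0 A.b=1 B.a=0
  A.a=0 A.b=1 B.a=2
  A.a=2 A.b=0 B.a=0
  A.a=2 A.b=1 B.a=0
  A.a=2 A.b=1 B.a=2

outcome vector order: (A.a,A.b,B.a)
PSO (8): 000, 002, 010, 012, 200, 202, 210, 212
PSO∖claimed = {202}

missing: A.a=2 A.b=0 B.a=2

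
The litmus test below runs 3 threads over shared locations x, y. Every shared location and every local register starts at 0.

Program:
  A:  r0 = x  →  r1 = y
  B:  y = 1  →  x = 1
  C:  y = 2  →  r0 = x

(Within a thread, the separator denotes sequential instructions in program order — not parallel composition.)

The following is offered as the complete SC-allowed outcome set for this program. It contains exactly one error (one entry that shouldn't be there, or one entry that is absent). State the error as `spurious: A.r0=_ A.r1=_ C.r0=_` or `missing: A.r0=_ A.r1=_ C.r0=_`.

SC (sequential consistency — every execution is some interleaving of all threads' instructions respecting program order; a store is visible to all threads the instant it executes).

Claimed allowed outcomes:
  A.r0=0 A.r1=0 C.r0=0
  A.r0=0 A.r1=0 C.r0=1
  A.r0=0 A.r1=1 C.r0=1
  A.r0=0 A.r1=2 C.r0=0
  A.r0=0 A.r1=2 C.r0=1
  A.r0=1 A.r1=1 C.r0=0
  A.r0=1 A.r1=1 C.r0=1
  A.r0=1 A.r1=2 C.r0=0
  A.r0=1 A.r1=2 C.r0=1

outcome vector order: (A.r0,A.r1,C.r0)
SC (10): (0,0,0), (0,0,1), (0,1,0), (0,1,1), (0,2,0), (0,2,1), (1,1,0), (1,1,1), (1,2,0), (1,2,1)
SC∖claimed = {(0,1,0)}

missing: A.r0=0 A.r1=1 C.r0=0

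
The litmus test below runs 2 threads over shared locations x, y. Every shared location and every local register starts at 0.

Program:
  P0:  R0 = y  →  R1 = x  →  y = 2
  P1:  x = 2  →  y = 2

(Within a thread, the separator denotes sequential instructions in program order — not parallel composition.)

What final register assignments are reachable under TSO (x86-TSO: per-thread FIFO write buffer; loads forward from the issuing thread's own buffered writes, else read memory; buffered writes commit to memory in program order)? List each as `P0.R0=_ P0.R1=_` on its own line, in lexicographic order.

P0.R0=0 P0.R1=0
P0.R0=0 P0.R1=2
P0.R0=2 P0.R1=2

outcome vector order: (P0.R0,P0.R1)
|TSO outcomes| = 3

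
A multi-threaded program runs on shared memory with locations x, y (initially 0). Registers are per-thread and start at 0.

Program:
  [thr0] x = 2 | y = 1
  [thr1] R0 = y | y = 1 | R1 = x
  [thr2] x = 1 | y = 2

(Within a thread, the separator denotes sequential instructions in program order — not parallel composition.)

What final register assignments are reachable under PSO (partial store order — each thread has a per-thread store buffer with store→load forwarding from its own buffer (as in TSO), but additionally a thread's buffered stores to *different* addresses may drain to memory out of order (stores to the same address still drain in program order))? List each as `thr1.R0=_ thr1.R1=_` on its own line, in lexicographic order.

thr1.R0=0 thr1.R1=0
thr1.R0=0 thr1.R1=1
thr1.R0=0 thr1.R1=2
thr1.R0=1 thr1.R1=0
thr1.R0=1 thr1.R1=1
thr1.R0=1 thr1.R1=2
thr1.R0=2 thr1.R1=0
thr1.R0=2 thr1.R1=1
thr1.R0=2 thr1.R1=2

outcome vector order: (thr1.R0,thr1.R1)
|PSO outcomes| = 9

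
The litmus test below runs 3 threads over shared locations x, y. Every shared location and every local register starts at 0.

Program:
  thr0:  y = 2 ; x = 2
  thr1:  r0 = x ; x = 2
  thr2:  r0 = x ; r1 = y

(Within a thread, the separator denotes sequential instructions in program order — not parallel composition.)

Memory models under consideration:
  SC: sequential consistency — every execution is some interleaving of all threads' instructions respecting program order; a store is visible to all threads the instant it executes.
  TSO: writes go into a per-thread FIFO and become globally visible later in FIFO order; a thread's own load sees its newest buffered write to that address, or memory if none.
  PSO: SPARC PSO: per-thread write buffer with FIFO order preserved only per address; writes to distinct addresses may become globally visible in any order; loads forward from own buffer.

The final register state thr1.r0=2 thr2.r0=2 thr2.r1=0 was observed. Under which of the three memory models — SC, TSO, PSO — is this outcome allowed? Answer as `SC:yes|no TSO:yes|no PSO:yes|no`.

SC:no TSO:no PSO:yes

outcome vector order: (thr1.r0,thr2.r0,thr2.r1)
SC: 7 outcomes — {<0 0 0>; <0 0 2>; <0 2 0>; <0 2 2>; <2 0 0>; <2 0 2>; <2 2 2>}
TSO: 7 outcomes — {<0 0 0>; <0 0 2>; <0 2 0>; <0 2 2>; <2 0 0>; <2 0 2>; <2 2 2>}
PSO: 8 outcomes — {<0 0 0>; <0 0 2>; <0 2 0>; <0 2 2>; <2 0 0>; <2 0 2>; <2 2 0>; <2 2 2>}
target <2 2 0> ∈ {PSO}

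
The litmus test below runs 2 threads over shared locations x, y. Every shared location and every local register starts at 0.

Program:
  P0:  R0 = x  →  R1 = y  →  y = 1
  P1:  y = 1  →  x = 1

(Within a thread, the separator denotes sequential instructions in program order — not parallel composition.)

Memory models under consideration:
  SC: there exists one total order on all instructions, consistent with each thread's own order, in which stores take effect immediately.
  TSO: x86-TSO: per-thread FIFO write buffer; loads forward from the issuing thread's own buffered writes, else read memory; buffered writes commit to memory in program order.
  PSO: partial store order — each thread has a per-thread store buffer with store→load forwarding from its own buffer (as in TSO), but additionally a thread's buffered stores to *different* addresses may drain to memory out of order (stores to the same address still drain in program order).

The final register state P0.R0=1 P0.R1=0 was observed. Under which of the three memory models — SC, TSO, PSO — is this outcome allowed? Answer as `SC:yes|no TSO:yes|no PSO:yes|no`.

outcome vector order: (P0.R0,P0.R1)
SC (3): 00 01 11
TSO (3): 00 01 11
PSO (4): 00 01 10 11
target 10 ∈ {PSO}

SC:no TSO:no PSO:yes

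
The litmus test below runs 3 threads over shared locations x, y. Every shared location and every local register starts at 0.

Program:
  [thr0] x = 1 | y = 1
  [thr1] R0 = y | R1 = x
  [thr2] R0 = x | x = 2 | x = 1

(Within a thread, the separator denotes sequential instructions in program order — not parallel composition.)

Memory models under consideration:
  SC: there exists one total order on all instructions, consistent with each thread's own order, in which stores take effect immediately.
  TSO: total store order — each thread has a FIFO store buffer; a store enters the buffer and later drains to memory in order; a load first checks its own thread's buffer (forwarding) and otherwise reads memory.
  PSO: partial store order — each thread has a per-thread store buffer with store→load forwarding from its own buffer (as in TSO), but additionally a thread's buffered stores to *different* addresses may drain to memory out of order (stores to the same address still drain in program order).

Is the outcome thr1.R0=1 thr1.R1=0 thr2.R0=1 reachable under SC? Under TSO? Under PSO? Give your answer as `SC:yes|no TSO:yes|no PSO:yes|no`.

outcome vector order: (thr1.R0,thr1.R1,thr2.R0)
SC: 10 outcomes — {<0 0 0>, <0 0 1>, <0 1 0>, <0 1 1>, <0 2 0>, <0 2 1>, <1 1 0>, <1 1 1>, <1 2 0>, <1 2 1>}
TSO: 10 outcomes — {<0 0 0>, <0 0 1>, <0 1 0>, <0 1 1>, <0 2 0>, <0 2 1>, <1 1 0>, <1 1 1>, <1 2 0>, <1 2 1>}
PSO: 12 outcomes — {<0 0 0>, <0 0 1>, <0 1 0>, <0 1 1>, <0 2 0>, <0 2 1>, <1 0 0>, <1 0 1>, <1 1 0>, <1 1 1>, <1 2 0>, <1 2 1>}
target <1 0 1> ∈ {PSO}

SC:no TSO:no PSO:yes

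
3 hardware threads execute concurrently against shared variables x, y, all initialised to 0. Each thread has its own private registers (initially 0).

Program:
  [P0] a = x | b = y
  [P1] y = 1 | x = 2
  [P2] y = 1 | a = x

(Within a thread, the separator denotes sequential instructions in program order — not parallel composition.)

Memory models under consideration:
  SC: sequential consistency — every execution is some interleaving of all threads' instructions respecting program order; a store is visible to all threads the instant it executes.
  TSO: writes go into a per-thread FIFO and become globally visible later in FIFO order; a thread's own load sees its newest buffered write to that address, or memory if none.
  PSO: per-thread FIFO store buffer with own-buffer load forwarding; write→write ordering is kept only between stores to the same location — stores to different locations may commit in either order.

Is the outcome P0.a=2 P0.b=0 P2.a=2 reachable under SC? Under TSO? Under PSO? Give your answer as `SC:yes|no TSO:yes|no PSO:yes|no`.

SC:no TSO:no PSO:yes

outcome vector order: (P0.a,P0.b,P2.a)
SC: 6 outcomes — {000 002 010 012 210 212}
TSO: 6 outcomes — {000 002 010 012 210 212}
PSO: 8 outcomes — {000 002 010 012 200 202 210 212}
target 202 ∈ {PSO}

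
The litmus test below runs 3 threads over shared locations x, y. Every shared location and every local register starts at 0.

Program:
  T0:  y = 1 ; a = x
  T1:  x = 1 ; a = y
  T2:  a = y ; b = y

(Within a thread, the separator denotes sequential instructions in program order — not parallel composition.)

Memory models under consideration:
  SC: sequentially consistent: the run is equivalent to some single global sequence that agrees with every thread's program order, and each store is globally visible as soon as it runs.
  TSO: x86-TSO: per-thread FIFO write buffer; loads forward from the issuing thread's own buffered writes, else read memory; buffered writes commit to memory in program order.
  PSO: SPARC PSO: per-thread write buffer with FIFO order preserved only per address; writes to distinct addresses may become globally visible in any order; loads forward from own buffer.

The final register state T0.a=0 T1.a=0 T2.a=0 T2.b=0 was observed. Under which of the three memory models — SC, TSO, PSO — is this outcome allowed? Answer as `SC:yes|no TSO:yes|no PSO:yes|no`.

SC:no TSO:yes PSO:yes

outcome vector order: (T0.a,T1.a,T2.a,T2.b)
SC (9): 0/1/0/0; 0/1/0/1; 0/1/1/1; 1/0/0/0; 1/0/0/1; 1/0/1/1; 1/1/0/0; 1/1/0/1; 1/1/1/1
TSO (12): 0/0/0/0; 0/0/0/1; 0/0/1/1; 0/1/0/0; 0/1/0/1; 0/1/1/1; 1/0/0/0; 1/0/0/1; 1/0/1/1; 1/1/0/0; 1/1/0/1; 1/1/1/1
PSO (12): 0/0/0/0; 0/0/0/1; 0/0/1/1; 0/1/0/0; 0/1/0/1; 0/1/1/1; 1/0/0/0; 1/0/0/1; 1/0/1/1; 1/1/0/0; 1/1/0/1; 1/1/1/1
target 0/0/0/0 ∈ {TSO,PSO}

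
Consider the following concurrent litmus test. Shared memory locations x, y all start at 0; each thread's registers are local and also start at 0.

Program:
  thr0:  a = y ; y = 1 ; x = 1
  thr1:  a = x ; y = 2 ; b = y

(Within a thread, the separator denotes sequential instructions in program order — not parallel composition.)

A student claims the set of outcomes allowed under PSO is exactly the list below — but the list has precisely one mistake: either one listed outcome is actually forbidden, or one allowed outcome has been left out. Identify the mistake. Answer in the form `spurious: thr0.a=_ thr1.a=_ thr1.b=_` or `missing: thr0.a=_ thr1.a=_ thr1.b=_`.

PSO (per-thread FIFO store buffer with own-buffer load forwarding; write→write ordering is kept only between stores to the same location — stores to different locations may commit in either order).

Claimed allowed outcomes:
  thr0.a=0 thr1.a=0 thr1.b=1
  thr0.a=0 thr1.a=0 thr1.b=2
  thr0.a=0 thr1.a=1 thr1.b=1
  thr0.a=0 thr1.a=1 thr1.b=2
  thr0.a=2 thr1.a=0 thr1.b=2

missing: thr0.a=2 thr1.a=0 thr1.b=1

outcome vector order: (thr0.a,thr1.a,thr1.b)
under PSO → 001, 002, 011, 012, 201, 202
PSO∖claimed = {201}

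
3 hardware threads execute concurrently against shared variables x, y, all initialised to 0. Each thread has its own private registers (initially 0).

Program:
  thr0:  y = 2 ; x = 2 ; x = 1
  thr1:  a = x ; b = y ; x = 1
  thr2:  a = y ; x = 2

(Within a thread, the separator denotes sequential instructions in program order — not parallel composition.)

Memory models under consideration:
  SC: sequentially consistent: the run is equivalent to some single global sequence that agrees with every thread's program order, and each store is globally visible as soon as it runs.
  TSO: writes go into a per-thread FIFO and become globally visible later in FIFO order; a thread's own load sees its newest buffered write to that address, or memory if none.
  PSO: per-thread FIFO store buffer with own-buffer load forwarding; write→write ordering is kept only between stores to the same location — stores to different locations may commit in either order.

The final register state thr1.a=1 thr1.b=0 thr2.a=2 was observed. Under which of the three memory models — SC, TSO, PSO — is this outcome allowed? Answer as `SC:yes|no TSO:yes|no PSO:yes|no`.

outcome vector order: (thr1.a,thr1.b,thr2.a)
SC: 9 outcomes — {<0 0 0>; <0 0 2>; <0 2 0>; <0 2 2>; <1 2 0>; <1 2 2>; <2 0 0>; <2 2 0>; <2 2 2>}
TSO: 9 outcomes — {<0 0 0>; <0 0 2>; <0 2 0>; <0 2 2>; <1 2 0>; <1 2 2>; <2 0 0>; <2 2 0>; <2 2 2>}
PSO: 12 outcomes — {<0 0 0>; <0 0 2>; <0 2 0>; <0 2 2>; <1 0 0>; <1 0 2>; <1 2 0>; <1 2 2>; <2 0 0>; <2 0 2>; <2 2 0>; <2 2 2>}
target <1 0 2> ∈ {PSO}

SC:no TSO:no PSO:yes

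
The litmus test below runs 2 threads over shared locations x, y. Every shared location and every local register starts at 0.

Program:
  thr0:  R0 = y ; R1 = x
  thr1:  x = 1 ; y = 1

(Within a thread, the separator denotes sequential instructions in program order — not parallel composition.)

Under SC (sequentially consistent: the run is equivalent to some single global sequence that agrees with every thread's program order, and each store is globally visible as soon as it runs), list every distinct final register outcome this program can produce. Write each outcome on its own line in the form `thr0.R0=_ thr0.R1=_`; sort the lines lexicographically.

outcome vector order: (thr0.R0,thr0.R1)
|SC outcomes| = 3

thr0.R0=0 thr0.R1=0
thr0.R0=0 thr0.R1=1
thr0.R0=1 thr0.R1=1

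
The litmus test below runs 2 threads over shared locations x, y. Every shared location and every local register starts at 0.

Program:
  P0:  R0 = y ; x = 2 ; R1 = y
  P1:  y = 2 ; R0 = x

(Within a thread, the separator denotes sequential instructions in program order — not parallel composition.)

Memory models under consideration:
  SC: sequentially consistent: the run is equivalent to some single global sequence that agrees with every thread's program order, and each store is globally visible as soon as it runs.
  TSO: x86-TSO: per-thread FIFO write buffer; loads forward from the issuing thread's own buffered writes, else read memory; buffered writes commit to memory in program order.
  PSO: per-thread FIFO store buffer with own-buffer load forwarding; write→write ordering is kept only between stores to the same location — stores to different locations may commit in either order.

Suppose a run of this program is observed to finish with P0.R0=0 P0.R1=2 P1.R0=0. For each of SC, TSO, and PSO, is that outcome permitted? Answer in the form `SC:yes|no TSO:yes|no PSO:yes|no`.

outcome vector order: (P0.R0,P0.R1,P1.R0)
[SC] allowed = {(0,0,2) (0,2,0) (0,2,2) (2,2,0) (2,2,2)}
[TSO] allowed = {(0,0,0) (0,0,2) (0,2,0) (0,2,2) (2,2,0) (2,2,2)}
[PSO] allowed = {(0,0,0) (0,0,2) (0,2,0) (0,2,2) (2,2,0) (2,2,2)}
target (0,2,0) ∈ {SC,TSO,PSO}

SC:yes TSO:yes PSO:yes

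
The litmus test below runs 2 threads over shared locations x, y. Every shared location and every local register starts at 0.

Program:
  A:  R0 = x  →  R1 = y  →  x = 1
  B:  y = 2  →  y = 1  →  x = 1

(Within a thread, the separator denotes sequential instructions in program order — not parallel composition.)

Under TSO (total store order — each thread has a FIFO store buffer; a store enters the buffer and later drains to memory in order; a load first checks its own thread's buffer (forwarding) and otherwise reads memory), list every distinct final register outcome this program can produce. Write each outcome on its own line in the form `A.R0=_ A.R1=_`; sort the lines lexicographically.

outcome vector order: (A.R0,A.R1)
|TSO outcomes| = 4

A.R0=0 A.R1=0
A.R0=0 A.R1=1
A.R0=0 A.R1=2
A.R0=1 A.R1=1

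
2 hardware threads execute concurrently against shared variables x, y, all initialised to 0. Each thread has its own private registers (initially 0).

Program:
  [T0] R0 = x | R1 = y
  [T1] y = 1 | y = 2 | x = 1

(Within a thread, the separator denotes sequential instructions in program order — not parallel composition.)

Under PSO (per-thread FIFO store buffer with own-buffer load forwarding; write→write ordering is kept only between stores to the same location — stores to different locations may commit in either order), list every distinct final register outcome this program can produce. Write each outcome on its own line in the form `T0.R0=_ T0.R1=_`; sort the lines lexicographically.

T0.R0=0 T0.R1=0
T0.R0=0 T0.R1=1
T0.R0=0 T0.R1=2
T0.R0=1 T0.R1=0
T0.R0=1 T0.R1=1
T0.R0=1 T0.R1=2

outcome vector order: (T0.R0,T0.R1)
|PSO outcomes| = 6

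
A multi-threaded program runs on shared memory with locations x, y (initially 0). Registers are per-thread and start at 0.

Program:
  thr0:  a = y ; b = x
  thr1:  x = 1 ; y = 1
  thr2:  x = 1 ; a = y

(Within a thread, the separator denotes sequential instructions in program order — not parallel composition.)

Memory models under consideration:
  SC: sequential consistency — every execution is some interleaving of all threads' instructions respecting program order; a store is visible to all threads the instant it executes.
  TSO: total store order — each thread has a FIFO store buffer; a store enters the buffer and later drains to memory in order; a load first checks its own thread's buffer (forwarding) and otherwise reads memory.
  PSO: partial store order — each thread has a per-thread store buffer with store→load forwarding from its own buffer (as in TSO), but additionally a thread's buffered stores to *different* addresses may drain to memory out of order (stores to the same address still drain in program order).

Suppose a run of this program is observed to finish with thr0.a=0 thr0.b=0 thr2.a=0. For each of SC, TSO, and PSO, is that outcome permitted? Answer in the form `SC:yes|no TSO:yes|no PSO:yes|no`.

outcome vector order: (thr0.a,thr0.b,thr2.a)
under SC → <0 0 0> <0 0 1> <0 1 0> <0 1 1> <1 1 0> <1 1 1>
under TSO → <0 0 0> <0 0 1> <0 1 0> <0 1 1> <1 1 0> <1 1 1>
under PSO → <0 0 0> <0 0 1> <0 1 0> <0 1 1> <1 0 0> <1 0 1> <1 1 0> <1 1 1>
target <0 0 0> ∈ {SC,TSO,PSO}

SC:yes TSO:yes PSO:yes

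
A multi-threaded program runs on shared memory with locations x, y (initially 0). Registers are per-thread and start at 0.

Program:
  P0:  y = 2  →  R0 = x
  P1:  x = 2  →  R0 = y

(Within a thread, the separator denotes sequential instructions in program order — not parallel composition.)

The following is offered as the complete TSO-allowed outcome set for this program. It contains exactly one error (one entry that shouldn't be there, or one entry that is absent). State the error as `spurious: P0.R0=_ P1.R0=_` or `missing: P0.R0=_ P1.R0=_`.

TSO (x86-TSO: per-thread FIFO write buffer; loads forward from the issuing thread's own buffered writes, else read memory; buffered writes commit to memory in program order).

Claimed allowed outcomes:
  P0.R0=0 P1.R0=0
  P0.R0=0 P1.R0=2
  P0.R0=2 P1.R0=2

outcome vector order: (P0.R0,P1.R0)
TSO (4): 0/0, 0/2, 2/0, 2/2
TSO∖claimed = {2/0}

missing: P0.R0=2 P1.R0=0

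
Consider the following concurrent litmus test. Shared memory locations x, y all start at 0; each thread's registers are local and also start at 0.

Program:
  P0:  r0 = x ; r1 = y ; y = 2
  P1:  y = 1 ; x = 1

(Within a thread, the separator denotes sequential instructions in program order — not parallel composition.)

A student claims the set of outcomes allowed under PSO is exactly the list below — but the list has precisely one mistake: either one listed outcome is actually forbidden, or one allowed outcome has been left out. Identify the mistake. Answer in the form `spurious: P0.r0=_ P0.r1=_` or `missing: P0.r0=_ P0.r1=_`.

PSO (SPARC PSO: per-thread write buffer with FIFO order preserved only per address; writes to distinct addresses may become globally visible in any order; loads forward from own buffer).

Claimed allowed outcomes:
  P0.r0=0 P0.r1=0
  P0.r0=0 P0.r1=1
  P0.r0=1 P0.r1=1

missing: P0.r0=1 P0.r1=0

outcome vector order: (P0.r0,P0.r1)
PSO (4): 00, 01, 10, 11
PSO∖claimed = {10}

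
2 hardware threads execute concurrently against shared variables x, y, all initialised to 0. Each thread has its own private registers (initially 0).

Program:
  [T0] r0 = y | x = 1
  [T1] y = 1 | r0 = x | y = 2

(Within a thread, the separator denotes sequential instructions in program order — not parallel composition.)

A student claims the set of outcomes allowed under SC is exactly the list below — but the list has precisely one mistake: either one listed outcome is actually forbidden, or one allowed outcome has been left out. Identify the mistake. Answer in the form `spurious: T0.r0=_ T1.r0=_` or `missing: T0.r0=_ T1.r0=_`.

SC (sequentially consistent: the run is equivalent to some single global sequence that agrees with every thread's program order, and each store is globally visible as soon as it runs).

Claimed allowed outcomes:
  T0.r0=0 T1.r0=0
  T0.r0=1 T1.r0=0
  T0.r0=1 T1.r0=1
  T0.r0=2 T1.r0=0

missing: T0.r0=0 T1.r0=1

outcome vector order: (T0.r0,T1.r0)
SC: 5 outcomes — {0/0 0/1 1/0 1/1 2/0}
SC∖claimed = {0/1}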